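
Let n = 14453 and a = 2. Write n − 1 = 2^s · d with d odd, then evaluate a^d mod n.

3924

n − 1 = 14452 = 2^2 · 3613, so s = 2 and d = 3613.
Repeated squaring mod 14453: 2^1 ≡ 2, 2^2 ≡ 4, 2^4 ≡ 16, 2^8 ≡ 256, 2^16 ≡ 7724, 2^32 ≡ 12645, 2^64 ≡ 2486, 2^128 ≡ 8765, 2^256 ≡ 7530, 2^512 ≡ 1781, 2^1024 ≡ 6754, 2^2048 ≡ 2848.
3613 = 2048 + 1024 + 512 + 16 + 8 + 4 + 1, so 2^3613 ≡ 2848·6754·1781·7724·256·16·2 ≡ 3924 (mod 14453).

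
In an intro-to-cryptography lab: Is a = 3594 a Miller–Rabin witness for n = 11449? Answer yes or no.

n − 1 = 11448 = 2^3 · 1431, so s = 3 and d = 1431.
Repeated squaring mod 11449: 3594^1 ≡ 3594, 3594^2 ≡ 2364, 3594^4 ≡ 1384, 3594^8 ≡ 3473, 3594^16 ≡ 5932, 3594^32 ≡ 5847, 3594^64 ≡ 695, 3594^128 ≡ 2167, 3594^256 ≡ 1799, 3594^512 ≡ 7783, 3594^1024 ≡ 9879.
1431 = 1024 + 256 + 128 + 16 + 4 + 2 + 1, so 3594^1431 ≡ 9879·1799·2167·5932·1384·2364·3594 ≡ 11448 (mod 11449).
x_0 = 3594^1431 mod 11449 = 11448.
x_0 = 11448 ≡ −1, so 3594 is not a witness.

no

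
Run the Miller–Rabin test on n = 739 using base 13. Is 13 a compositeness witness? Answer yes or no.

no

n − 1 = 738 = 2^1 · 369, so s = 1 and d = 369.
Repeated squaring mod 739: 13^1 ≡ 13, 13^2 ≡ 169, 13^4 ≡ 479, 13^8 ≡ 351, 13^16 ≡ 527, 13^32 ≡ 604, 13^64 ≡ 489, 13^128 ≡ 424, 13^256 ≡ 199.
369 = 256 + 64 + 32 + 16 + 1, so 13^369 ≡ 199·489·604·527·13 ≡ 738 (mod 739).
x_0 = 13^369 mod 739 = 738.
x_0 = 738 ≡ −1, so 13 is not a witness.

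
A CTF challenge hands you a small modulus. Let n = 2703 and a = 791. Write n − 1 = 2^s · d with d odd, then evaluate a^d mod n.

n − 1 = 2702 = 2^1 · 1351, so s = 1 and d = 1351.
791^1351 mod 2703 = 1073.

1073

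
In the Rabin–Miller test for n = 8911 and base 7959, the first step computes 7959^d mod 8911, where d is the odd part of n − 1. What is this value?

1540

n − 1 = 8910 = 2^1 · 4455, so s = 1 and d = 4455.
7959^4455 mod 8911 = 1540.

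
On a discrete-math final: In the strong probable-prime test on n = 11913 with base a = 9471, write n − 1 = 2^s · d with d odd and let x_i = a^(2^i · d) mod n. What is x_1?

n − 1 = 11912 = 2^3 · 1489, so s = 3 and d = 1489.
x_0 = 9471^1489 mod 11913 = 7359.
x_1 = 7359^2 mod 11913 = 10296.

10296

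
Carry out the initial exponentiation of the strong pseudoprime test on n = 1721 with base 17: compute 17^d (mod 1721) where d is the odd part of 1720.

1

n − 1 = 1720 = 2^3 · 215, so s = 3 and d = 215.
Repeated squaring mod 1721: 17^1 ≡ 17, 17^2 ≡ 289, 17^4 ≡ 913, 17^8 ≡ 605, 17^16 ≡ 1173, 17^32 ≡ 850, 17^64 ≡ 1401, 17^128 ≡ 861.
215 = 128 + 64 + 16 + 4 + 2 + 1, so 17^215 ≡ 861·1401·1173·913·289·17 ≡ 1 (mod 1721).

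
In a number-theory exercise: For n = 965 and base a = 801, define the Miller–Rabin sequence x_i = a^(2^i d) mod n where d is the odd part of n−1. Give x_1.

n − 1 = 964 = 2^2 · 241, so s = 2 and d = 241.
x_0 = 801^241 mod 965 = 226.
x_1 = 226^2 mod 965 = 896.

896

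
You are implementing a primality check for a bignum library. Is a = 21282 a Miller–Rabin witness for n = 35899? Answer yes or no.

no

n − 1 = 35898 = 2^1 · 17949, so s = 1 and d = 17949.
x_0 = 21282^17949 mod 35899 = 1.
x_0 = 1, so 21282 is not a witness.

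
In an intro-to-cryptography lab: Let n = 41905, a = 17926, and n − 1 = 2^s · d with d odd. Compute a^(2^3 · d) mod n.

13771

n − 1 = 41904 = 2^4 · 2619, so s = 4 and d = 2619.
x_0 = 17926^2619 mod 41905 = 11256.
x_1 = 11256^2 mod 41905 = 18721.
x_2 = 18721^2 mod 41905 = 24326.
x_3 = 24326^2 mod 41905 = 13771.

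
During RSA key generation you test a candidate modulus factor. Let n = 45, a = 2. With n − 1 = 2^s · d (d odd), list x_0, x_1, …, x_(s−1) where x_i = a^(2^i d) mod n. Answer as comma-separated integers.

23, 34

n − 1 = 44 = 2^2 · 11, so s = 2 and d = 11.
x_0 = 2^11 mod 45 = 23.
x_1 = 23^2 mod 45 = 34.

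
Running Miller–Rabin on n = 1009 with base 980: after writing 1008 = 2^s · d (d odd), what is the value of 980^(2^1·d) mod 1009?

469

n − 1 = 1008 = 2^4 · 63, so s = 4 and d = 63.
Repeated squaring mod 1009: 980^1 ≡ 980, 980^2 ≡ 841, 980^4 ≡ 981, 980^8 ≡ 784, 980^16 ≡ 175, 980^32 ≡ 355.
63 = 32 + 16 + 8 + 4 + 2 + 1, so 980^63 ≡ 355·175·784·981·841·980 ≡ 247 (mod 1009).
x_0 = 247.
x_1 = 247^2 mod 1009 = 469.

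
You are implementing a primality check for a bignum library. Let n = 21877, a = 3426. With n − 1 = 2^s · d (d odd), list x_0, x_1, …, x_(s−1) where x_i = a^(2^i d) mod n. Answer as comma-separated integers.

8982, 15825

n − 1 = 21876 = 2^2 · 5469, so s = 2 and d = 5469.
x_0 = 3426^5469 mod 21877 = 8982.
x_1 = 8982^2 mod 21877 = 15825.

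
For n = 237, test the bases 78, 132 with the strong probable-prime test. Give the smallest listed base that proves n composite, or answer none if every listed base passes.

78

n − 1 = 236 = 2^2 · 59, so s = 2 and d = 59.
Base 78: x_0 = 78^59 mod 237 = 78. x_0 is neither 1 nor 236, so continue squaring. x_1 = 78^2 mod 237 = 159. Reached i = s−1 = 1 without hitting −1: 78 is a Miller–Rabin witness and 237 is composite.
Base 132: x_0 = 132^59 mod 237 = 195. x_0 is neither 1 nor 236, so continue squaring. x_1 = 195^2 mod 237 = 105. Reached i = s−1 = 1 without hitting −1: 132 is a Miller–Rabin witness and 237 is composite.
The smallest witness among the given bases is 78.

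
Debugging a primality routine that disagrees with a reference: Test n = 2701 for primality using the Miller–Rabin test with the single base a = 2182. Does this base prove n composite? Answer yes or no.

no

n − 1 = 2700 = 2^2 · 675, so s = 2 and d = 675.
x_0 = 2182^675 mod 2701 = 2700.
x_0 = 2700 ≡ −1, so 2182 is not a witness.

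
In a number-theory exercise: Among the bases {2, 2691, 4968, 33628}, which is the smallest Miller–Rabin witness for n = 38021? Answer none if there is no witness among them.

n − 1 = 38020 = 2^2 · 9505, so s = 2 and d = 9505.
Base 2: x_0 = 2^9505 mod 38021 = 33391. x_0 is neither 1 nor 38020, so continue squaring. x_1 = 33391^2 mod 38021 = 31077. Reached i = s−1 = 1 without hitting −1: 2 is a Miller–Rabin witness and 38021 is composite.
Base 2691: x_0 = 2691^9505 mod 38021 = 26645. x_0 is neither 1 nor 38020, so continue squaring. x_1 = 26645^2 mod 38021 = 27913. Reached i = s−1 = 1 without hitting −1: 2691 is a Miller–Rabin witness and 38021 is composite.
Base 4968: x_0 = 4968^9505 mod 38021 = 4389. x_0 is neither 1 nor 38020, so continue squaring. x_1 = 4389^2 mod 38021 = 24695. Reached i = s−1 = 1 without hitting −1: 4968 is a Miller–Rabin witness and 38021 is composite.
Base 33628: x_0 = 33628^9505 mod 38021 = 1783. x_0 is neither 1 nor 38020, so continue squaring. x_1 = 1783^2 mod 38021 = 23346. Reached i = s−1 = 1 without hitting −1: 33628 is a Miller–Rabin witness and 38021 is composite.
The smallest witness among the given bases is 2.

2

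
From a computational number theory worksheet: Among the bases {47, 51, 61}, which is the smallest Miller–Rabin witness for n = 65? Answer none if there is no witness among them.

n − 1 = 64 = 2^6 · 1, so s = 6 and d = 1.
Base 47: x_0 = 47^1 mod 65 = 47. x_0 is neither 1 nor 64, so continue squaring. x_1 = 47^2 mod 65 = 64. x_1 ≡ −1, so 47 is not a witness.
Base 51: x_0 = 51^1 mod 65 = 51. x_0 is neither 1 nor 64, so continue squaring. x_1 = 51^2 mod 65 = 1. x_1 = 1 but x_0 ≠ ±1, a nontrivial square root of 1 — 51 is a witness and 65 is composite.
Base 61: x_0 = 61^1 mod 65 = 61. x_0 is neither 1 nor 64, so continue squaring. x_1 = 61^2 mod 65 = 16. x_2 = 16^2 mod 65 = 61. x_3 = 61^2 mod 65 = 16. x_4 = 16^2 mod 65 = 61. x_5 = 61^2 mod 65 = 16. Reached i = s−1 = 5 without hitting −1: 61 is a Miller–Rabin witness and 65 is composite.
The smallest witness among the given bases is 51.

51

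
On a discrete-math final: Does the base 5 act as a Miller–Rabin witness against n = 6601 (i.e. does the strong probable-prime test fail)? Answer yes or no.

yes

n − 1 = 6600 = 2^3 · 825, so s = 3 and d = 825.
x_0 = 5^825 mod 6601 = 3863.
x_0 is neither 1 nor 6600, so continue squaring.
x_1 = 3863^2 mod 6601 = 4509.
x_2 = 4509^2 mod 6601 = 1.
x_2 = 1 but x_1 ≠ ±1, a nontrivial square root of 1 — 5 is a witness and 6601 is composite.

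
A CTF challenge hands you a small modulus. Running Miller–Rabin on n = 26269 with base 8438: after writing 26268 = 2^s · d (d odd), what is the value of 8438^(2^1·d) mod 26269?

n − 1 = 26268 = 2^2 · 6567, so s = 2 and d = 6567.
x_0 = 8438^6567 mod 26269 = 9593.
x_1 = 9593^2 mod 26269 = 5342.

5342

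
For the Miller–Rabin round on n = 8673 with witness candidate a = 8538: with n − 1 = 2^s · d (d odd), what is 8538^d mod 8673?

n − 1 = 8672 = 2^5 · 271, so s = 5 and d = 271.
8538^271 mod 8673 = 4590.

4590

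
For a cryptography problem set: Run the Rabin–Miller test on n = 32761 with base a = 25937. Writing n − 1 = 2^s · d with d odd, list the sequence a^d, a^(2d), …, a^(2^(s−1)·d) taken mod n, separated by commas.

743, 27873, 9775

n − 1 = 32760 = 2^3 · 4095, so s = 3 and d = 4095.
x_0 = 25937^4095 mod 32761 = 743.
x_1 = 743^2 mod 32761 = 27873.
x_2 = 27873^2 mod 32761 = 9775.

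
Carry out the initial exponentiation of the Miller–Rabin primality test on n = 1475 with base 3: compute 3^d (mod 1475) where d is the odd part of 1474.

913

n − 1 = 1474 = 2^1 · 737, so s = 1 and d = 737.
3^737 mod 1475 = 913.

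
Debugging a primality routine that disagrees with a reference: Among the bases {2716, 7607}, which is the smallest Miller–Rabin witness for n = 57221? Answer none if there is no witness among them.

n − 1 = 57220 = 2^2 · 14305, so s = 2 and d = 14305.
Base 2716: x_0 = 2716^14305 mod 57221 = 51475. x_0 is neither 1 nor 57220, so continue squaring. x_1 = 51475^2 mod 57221 = 57220. x_1 ≡ −1, so 2716 is not a witness.
Base 7607: x_0 = 7607^14305 mod 57221 = 57220. x_0 = 57220 ≡ −1, so 7607 is not a witness.
No listed base is a witness for 57221.

none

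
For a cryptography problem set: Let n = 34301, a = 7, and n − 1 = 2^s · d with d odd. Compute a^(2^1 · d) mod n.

n − 1 = 34300 = 2^2 · 8575, so s = 2 and d = 8575.
x_0 = 7^8575 mod 34301 = 1.
x_1 = 1^2 mod 34301 = 1.

1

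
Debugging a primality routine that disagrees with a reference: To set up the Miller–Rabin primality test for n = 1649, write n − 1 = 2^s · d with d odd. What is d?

Halving: 1648 → 824 → 412 → 206 → 103; 103 is odd.
So 1648 = 2^4 · 103.

103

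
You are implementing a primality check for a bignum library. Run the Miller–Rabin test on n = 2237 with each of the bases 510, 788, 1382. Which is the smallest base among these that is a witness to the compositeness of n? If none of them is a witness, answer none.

none

n − 1 = 2236 = 2^2 · 559, so s = 2 and d = 559.
Base 510: x_0 = 510^559 mod 2237 = 1. x_0 = 1, so 510 is not a witness.
Base 788: x_0 = 788^559 mod 2237 = 2236. x_0 = 2236 ≡ −1, so 788 is not a witness.
Base 1382: x_0 = 1382^559 mod 2237 = 1. x_0 = 1, so 1382 is not a witness.
No listed base is a witness for 2237.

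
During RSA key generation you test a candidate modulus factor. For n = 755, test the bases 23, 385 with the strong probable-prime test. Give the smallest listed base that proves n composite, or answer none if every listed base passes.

n − 1 = 754 = 2^1 · 377, so s = 1 and d = 377.
Base 23: x_0 = 23^377 mod 755 = 528. x_0 ∉ {1, 754} and s = 1, so 23 is a Miller–Rabin witness and 755 is composite.
Base 385: x_0 = 385^377 mod 755 = 510. x_0 ∉ {1, 754} and s = 1, so 385 is a Miller–Rabin witness and 755 is composite.
The smallest witness among the given bases is 23.

23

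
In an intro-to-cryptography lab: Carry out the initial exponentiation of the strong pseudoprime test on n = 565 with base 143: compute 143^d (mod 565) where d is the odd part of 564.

143

n − 1 = 564 = 2^2 · 141, so s = 2 and d = 141.
Repeated squaring mod 565: 143^1 ≡ 143, 143^2 ≡ 109, 143^4 ≡ 16, 143^8 ≡ 256, 143^16 ≡ 561, 143^32 ≡ 16, 143^64 ≡ 256, 143^128 ≡ 561.
141 = 128 + 8 + 4 + 1, so 143^141 ≡ 561·256·16·143 ≡ 143 (mod 565).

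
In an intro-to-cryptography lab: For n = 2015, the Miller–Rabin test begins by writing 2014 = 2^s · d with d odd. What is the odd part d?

1007

Halving: 2014 → 1007; 1007 is odd.
So 2014 = 2^1 · 1007.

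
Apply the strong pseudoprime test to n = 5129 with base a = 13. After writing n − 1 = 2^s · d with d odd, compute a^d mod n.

n − 1 = 5128 = 2^3 · 641, so s = 3 and d = 641.
13^641 mod 5129 = 3784.

3784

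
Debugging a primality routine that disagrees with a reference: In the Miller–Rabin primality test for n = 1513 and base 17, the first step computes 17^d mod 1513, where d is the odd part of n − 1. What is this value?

765

n − 1 = 1512 = 2^3 · 189, so s = 3 and d = 189.
Repeated squaring mod 1513: 17^1 ≡ 17, 17^2 ≡ 289, 17^4 ≡ 306, 17^8 ≡ 1343, 17^16 ≡ 153, 17^32 ≡ 714, 17^64 ≡ 1428, 17^128 ≡ 1173.
189 = 128 + 32 + 16 + 8 + 4 + 1, so 17^189 ≡ 1173·714·153·1343·306·17 ≡ 765 (mod 1513).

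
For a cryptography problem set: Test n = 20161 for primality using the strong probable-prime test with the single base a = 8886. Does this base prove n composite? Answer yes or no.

n − 1 = 20160 = 2^6 · 315, so s = 6 and d = 315.
x_0 = 8886^315 mod 20161 = 9044.
x_0 is neither 1 nor 20160, so continue squaring.
x_1 = 9044^2 mod 20161 = 759.
x_2 = 759^2 mod 20161 = 11573.
x_3 = 11573^2 mod 20161 = 4806.
x_4 = 4806^2 mod 20161 = 13291.
x_5 = 13291^2 mod 20161 = 20160.
x_5 ≡ −1, so 8886 is not a witness.

no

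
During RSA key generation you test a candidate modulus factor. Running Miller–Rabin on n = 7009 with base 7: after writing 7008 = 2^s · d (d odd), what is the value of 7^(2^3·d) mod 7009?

3484

n − 1 = 7008 = 2^5 · 219, so s = 5 and d = 219.
x_0 = 7^219 mod 7009 = 4213.
x_1 = 4213^2 mod 7009 = 2581.
x_2 = 2581^2 mod 7009 = 3011.
x_3 = 3011^2 mod 7009 = 3484.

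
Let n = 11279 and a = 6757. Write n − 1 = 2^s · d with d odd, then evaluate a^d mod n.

n − 1 = 11278 = 2^1 · 5639, so s = 1 and d = 5639.
By repeated squaring, 6757^5639 ≡ 1 (mod 11279).

1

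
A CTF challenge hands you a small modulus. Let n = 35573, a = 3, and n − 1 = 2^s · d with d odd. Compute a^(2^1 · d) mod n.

35572

n − 1 = 35572 = 2^2 · 8893, so s = 2 and d = 8893.
x_0 = 3^8893 mod 35573 = 5179.
x_1 = 5179^2 mod 35573 = 35572.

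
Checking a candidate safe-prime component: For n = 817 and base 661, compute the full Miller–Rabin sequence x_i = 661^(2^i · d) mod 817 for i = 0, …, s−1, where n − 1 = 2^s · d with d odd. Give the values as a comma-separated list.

84, 520, 790, 729

n − 1 = 816 = 2^4 · 51, so s = 4 and d = 51.
x_0 = 661^51 mod 817 = 84.
x_1 = 84^2 mod 817 = 520.
x_2 = 520^2 mod 817 = 790.
x_3 = 790^2 mod 817 = 729.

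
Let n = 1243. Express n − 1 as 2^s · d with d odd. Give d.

Halving: 1242 → 621; 621 is odd.
So 1242 = 2^1 · 621.

621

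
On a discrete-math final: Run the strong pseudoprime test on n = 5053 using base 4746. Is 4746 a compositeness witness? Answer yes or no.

n − 1 = 5052 = 2^2 · 1263, so s = 2 and d = 1263.
x_0 = 4746^1263 mod 5053 = 3685.
x_0 is neither 1 nor 5052, so continue squaring.
x_1 = 3685^2 mod 5053 = 1814.
Reached i = s−1 = 1 without hitting −1: 4746 is a Miller–Rabin witness and 5053 is composite.

yes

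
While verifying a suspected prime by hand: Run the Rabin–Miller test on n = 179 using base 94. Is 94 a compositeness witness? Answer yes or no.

n − 1 = 178 = 2^1 · 89, so s = 1 and d = 89.
x_0 = 94^89 mod 179 = 178.
x_0 = 178 ≡ −1, so 94 is not a witness.

no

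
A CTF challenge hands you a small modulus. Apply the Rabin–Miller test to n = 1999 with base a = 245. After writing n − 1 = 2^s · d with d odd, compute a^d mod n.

n − 1 = 1998 = 2^1 · 999, so s = 1 and d = 999.
Repeated squaring mod 1999: 245^1 ≡ 245, 245^2 ≡ 55, 245^4 ≡ 1026, 245^8 ≡ 1202, 245^16 ≡ 1526, 245^32 ≡ 1840, 245^64 ≡ 1293, 245^128 ≡ 685, 245^256 ≡ 1459, 245^512 ≡ 1745.
999 = 512 + 256 + 128 + 64 + 32 + 4 + 2 + 1, so 245^999 ≡ 1745·1459·685·1293·1840·1026·55·245 ≡ 1 (mod 1999).

1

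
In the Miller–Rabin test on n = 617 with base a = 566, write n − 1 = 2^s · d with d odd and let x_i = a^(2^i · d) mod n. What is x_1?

n − 1 = 616 = 2^3 · 77, so s = 3 and d = 77.
Repeated squaring mod 617: 566^1 ≡ 566, 566^2 ≡ 133, 566^4 ≡ 413, 566^8 ≡ 277, 566^16 ≡ 221, 566^32 ≡ 98, 566^64 ≡ 349.
77 = 64 + 8 + 4 + 1, so 566^77 ≡ 349·277·413·566 ≡ 1 (mod 617).
x_0 = 1.
x_1 = 1^2 mod 617 = 1.

1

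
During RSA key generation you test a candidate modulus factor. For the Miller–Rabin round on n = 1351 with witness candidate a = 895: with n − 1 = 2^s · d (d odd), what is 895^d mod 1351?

n − 1 = 1350 = 2^1 · 675, so s = 1 and d = 675.
895^675 mod 1351 = 811.

811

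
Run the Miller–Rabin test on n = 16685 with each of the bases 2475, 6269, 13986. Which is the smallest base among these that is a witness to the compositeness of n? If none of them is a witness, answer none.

2475

n − 1 = 16684 = 2^2 · 4171, so s = 2 and d = 4171.
Base 2475: x_0 = 2475^4171 mod 16685 = 12460. x_0 is neither 1 nor 16684, so continue squaring. x_1 = 12460^2 mod 16685 = 14360. Reached i = s−1 = 1 without hitting −1: 2475 is a Miller–Rabin witness and 16685 is composite.
Base 6269: x_0 = 6269^4171 mod 16685 = 4009. x_0 is neither 1 nor 16684, so continue squaring. x_1 = 4009^2 mod 16685 = 4426. Reached i = s−1 = 1 without hitting −1: 6269 is a Miller–Rabin witness and 16685 is composite.
Base 13986: x_0 = 13986^4171 mod 16685 = 7241. x_0 is neither 1 nor 16684, so continue squaring. x_1 = 7241^2 mod 16685 = 7811. Reached i = s−1 = 1 without hitting −1: 13986 is a Miller–Rabin witness and 16685 is composite.
The smallest witness among the given bases is 2475.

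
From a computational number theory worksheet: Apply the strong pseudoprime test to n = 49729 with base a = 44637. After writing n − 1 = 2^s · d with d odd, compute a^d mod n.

39695

n − 1 = 49728 = 2^6 · 777, so s = 6 and d = 777.
44637^777 mod 49729 = 39695.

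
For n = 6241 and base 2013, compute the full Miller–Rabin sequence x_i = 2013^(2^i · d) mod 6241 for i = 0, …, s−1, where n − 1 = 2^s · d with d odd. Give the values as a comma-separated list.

4030, 1818, 3635, 1028, 2055

n − 1 = 6240 = 2^5 · 195, so s = 5 and d = 195.
x_0 = 2013^195 mod 6241 = 4030.
x_1 = 4030^2 mod 6241 = 1818.
x_2 = 1818^2 mod 6241 = 3635.
x_3 = 3635^2 mod 6241 = 1028.
x_4 = 1028^2 mod 6241 = 2055.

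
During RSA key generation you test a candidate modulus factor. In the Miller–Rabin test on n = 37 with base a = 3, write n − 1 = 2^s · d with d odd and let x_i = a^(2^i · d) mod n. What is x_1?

n − 1 = 36 = 2^2 · 9, so s = 2 and d = 9.
x_0 = 3^9 mod 37 = 36.
x_1 = 36^2 mod 37 = 1.

1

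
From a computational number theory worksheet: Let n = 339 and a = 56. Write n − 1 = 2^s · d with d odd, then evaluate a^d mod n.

56

n − 1 = 338 = 2^1 · 169, so s = 1 and d = 169.
56^169 mod 339 = 56.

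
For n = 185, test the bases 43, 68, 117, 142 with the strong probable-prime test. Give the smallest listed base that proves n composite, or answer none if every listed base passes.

none

n − 1 = 184 = 2^3 · 23, so s = 3 and d = 23.
Base 43: x_0 = 43^23 mod 185 = 142. x_0 is neither 1 nor 184, so continue squaring. x_1 = 142^2 mod 185 = 184. x_1 ≡ −1, so 43 is not a witness.
Base 68: x_0 = 68^23 mod 185 = 117. x_0 is neither 1 nor 184, so continue squaring. x_1 = 117^2 mod 185 = 184. x_1 ≡ −1, so 68 is not a witness.
Base 117: x_0 = 117^23 mod 185 = 68. x_0 is neither 1 nor 184, so continue squaring. x_1 = 68^2 mod 185 = 184. x_1 ≡ −1, so 117 is not a witness.
Base 142: x_0 = 142^23 mod 185 = 43. x_0 is neither 1 nor 184, so continue squaring. x_1 = 43^2 mod 185 = 184. x_1 ≡ −1, so 142 is not a witness.
No listed base is a witness for 185.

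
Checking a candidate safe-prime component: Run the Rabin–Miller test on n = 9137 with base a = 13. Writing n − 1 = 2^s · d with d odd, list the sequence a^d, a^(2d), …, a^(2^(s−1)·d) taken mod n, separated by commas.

3083, 2409, 1286, 9136

n − 1 = 9136 = 2^4 · 571, so s = 4 and d = 571.
x_0 = 13^571 mod 9137 = 3083.
x_1 = 3083^2 mod 9137 = 2409.
x_2 = 2409^2 mod 9137 = 1286.
x_3 = 1286^2 mod 9137 = 9136.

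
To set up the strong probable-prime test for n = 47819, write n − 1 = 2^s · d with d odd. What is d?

23909

Halving: 47818 → 23909; 23909 is odd.
So 47818 = 2^1 · 23909.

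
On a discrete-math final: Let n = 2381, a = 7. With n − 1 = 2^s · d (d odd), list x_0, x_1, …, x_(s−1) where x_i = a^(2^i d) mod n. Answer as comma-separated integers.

n − 1 = 2380 = 2^2 · 595, so s = 2 and d = 595.
x_0 = 7^595 mod 2381 = 2380.
x_1 = 2380^2 mod 2381 = 1.

2380, 1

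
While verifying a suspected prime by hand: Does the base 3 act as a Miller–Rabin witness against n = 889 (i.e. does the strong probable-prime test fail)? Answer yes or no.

yes

n − 1 = 888 = 2^3 · 111, so s = 3 and d = 111.
x_0 = 3^111 mod 889 = 356.
x_0 is neither 1 nor 888, so continue squaring.
x_1 = 356^2 mod 889 = 498.
x_2 = 498^2 mod 889 = 862.
Reached i = s−1 = 2 without hitting −1: 3 is a Miller–Rabin witness and 889 is composite.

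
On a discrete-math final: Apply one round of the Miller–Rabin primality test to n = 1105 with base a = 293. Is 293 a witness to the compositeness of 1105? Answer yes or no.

n − 1 = 1104 = 2^4 · 69, so s = 4 and d = 69.
x_0 = 293^69 mod 1105 = 463.
x_0 is neither 1 nor 1104, so continue squaring.
x_1 = 463^2 mod 1105 = 1104.
x_1 ≡ −1, so 293 is not a witness.

no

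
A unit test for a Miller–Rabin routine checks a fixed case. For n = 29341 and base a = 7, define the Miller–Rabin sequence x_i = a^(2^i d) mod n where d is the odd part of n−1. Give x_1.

n − 1 = 29340 = 2^2 · 7335, so s = 2 and d = 7335.
x_0 = 7^7335 mod 29341 = 23496.
x_1 = 23496^2 mod 29341 = 11101.

11101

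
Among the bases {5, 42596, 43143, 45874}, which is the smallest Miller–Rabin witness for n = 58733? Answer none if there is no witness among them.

n − 1 = 58732 = 2^2 · 14683, so s = 2 and d = 14683.
Base 5: x_0 = 5^14683 mod 58733 = 22571. x_0 is neither 1 nor 58732, so continue squaring. x_1 = 22571^2 mod 58733 = 58732. x_1 ≡ −1, so 5 is not a witness.
Base 42596: x_0 = 42596^14683 mod 58733 = 1. x_0 = 1, so 42596 is not a witness.
Base 43143: x_0 = 43143^14683 mod 58733 = 1. x_0 = 1, so 43143 is not a witness.
Base 45874: x_0 = 45874^14683 mod 58733 = 36162. x_0 is neither 1 nor 58732, so continue squaring. x_1 = 36162^2 mod 58733 = 58732. x_1 ≡ −1, so 45874 is not a witness.
No listed base is a witness for 58733.

none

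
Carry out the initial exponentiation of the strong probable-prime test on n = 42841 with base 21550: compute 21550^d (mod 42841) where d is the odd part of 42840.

n − 1 = 42840 = 2^3 · 5355, so s = 3 and d = 5355.
Repeated squaring mod 42841: 21550^1 ≡ 21550, 21550^2 ≡ 6060, 21550^4 ≡ 8863, 21550^8 ≡ 25216, 21550^16 ≡ 534, 21550^32 ≡ 28110, 21550^64 ≡ 12696, 21550^128 ≡ 20574, 21550^256 ≡ 20396, 21550^512 ≡ 10706, 21550^1024 ≡ 18761, 21550^2048 ≡ 36306, 21550^4096 ≡ 36589.
5355 = 4096 + 1024 + 128 + 64 + 32 + 8 + 2 + 1, so 21550^5355 ≡ 36589·18761·20574·12696·28110·25216·6060·21550 ≡ 5452 (mod 42841).

5452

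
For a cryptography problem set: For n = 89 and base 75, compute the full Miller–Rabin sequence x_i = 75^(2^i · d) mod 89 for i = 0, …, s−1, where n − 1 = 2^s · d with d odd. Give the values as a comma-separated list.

52, 34, 88

n − 1 = 88 = 2^3 · 11, so s = 3 and d = 11.
x_0 = 75^11 mod 89 = 52.
x_1 = 52^2 mod 89 = 34.
x_2 = 34^2 mod 89 = 88.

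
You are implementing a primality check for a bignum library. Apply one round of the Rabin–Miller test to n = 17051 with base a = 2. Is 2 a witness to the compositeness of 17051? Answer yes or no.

yes

n − 1 = 17050 = 2^1 · 8525, so s = 1 and d = 8525.
x_0 = 2^8525 mod 17051 = 2803.
x_0 ∉ {1, 17050} and s = 1, so 2 is a Miller–Rabin witness and 17051 is composite.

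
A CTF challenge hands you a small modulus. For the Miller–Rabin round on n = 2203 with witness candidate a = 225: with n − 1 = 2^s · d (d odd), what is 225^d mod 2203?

1

n − 1 = 2202 = 2^1 · 1101, so s = 1 and d = 1101.
Repeated squaring mod 2203: 225^1 ≡ 225, 225^2 ≡ 2159, 225^4 ≡ 1936, 225^8 ≡ 793, 225^16 ≡ 994, 225^32 ≡ 1092, 225^64 ≡ 641, 225^128 ≡ 1123, 225^256 ≡ 1013, 225^512 ≡ 1774, 225^1024 ≡ 1192.
1101 = 1024 + 64 + 8 + 4 + 1, so 225^1101 ≡ 1192·641·793·1936·225 ≡ 1 (mod 2203).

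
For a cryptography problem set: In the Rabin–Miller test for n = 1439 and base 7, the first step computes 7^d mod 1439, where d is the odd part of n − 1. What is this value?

n − 1 = 1438 = 2^1 · 719, so s = 1 and d = 719.
7^719 mod 1439 = 1438.

1438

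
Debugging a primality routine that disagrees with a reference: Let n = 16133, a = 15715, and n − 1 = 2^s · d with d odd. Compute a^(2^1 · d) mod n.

n − 1 = 16132 = 2^2 · 4033, so s = 2 and d = 4033.
x_0 = 15715^4033 mod 16133 = 15715.
x_1 = 15715^2 mod 16133 = 13394.

13394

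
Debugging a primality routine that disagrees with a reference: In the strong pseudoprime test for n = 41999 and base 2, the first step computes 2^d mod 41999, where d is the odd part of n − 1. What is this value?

n − 1 = 41998 = 2^1 · 20999, so s = 1 and d = 20999.
Repeated squaring mod 41999: 2^1 ≡ 2, 2^2 ≡ 4, 2^4 ≡ 16, 2^8 ≡ 256, 2^16 ≡ 23537, 2^32 ≡ 23559, 2^64 ≡ 9696, 2^128 ≡ 18654, 2^256 ≡ 10001, 2^512 ≡ 20382, 2^1024 ≡ 13815, 2^2048 ≡ 10769, 2^4096 ≡ 12122, 2^8192 ≡ 30382, 2^16384 ≡ 11902.
20999 = 16384 + 4096 + 512 + 4 + 2 + 1, so 2^20999 ≡ 11902·12122·20382·16·4·2 ≡ 1 (mod 41999).

1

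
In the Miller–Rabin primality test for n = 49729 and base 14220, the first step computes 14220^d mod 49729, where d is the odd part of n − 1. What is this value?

32559

n − 1 = 49728 = 2^6 · 777, so s = 6 and d = 777.
Repeated squaring mod 49729: 14220^1 ≡ 14220, 14220^2 ≡ 10286, 14220^4 ≡ 28213, 14220^8 ≡ 10995, 14220^16 ≡ 48555, 14220^32 ≡ 35593, 14220^64 ≡ 15374, 14220^128 ≡ 47668, 14220^256 ≡ 20756, 14220^512 ≡ 9209.
777 = 512 + 256 + 8 + 1, so 14220^777 ≡ 9209·20756·10995·14220 ≡ 32559 (mod 49729).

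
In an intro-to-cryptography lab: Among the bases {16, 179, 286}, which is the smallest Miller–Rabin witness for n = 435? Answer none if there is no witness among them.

none

n − 1 = 434 = 2^1 · 217, so s = 1 and d = 217.
Base 16: x_0 = 16^217 mod 435 = 1. x_0 = 1, so 16 is not a witness.
Base 179: x_0 = 179^217 mod 435 = 434. x_0 = 434 ≡ −1, so 179 is not a witness.
Base 286: x_0 = 286^217 mod 435 = 1. x_0 = 1, so 286 is not a witness.
No listed base is a witness for 435.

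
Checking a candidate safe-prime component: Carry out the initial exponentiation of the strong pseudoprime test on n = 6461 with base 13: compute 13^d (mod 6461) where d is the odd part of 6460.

3016

n − 1 = 6460 = 2^2 · 1615, so s = 2 and d = 1615.
13^1615 mod 6461 = 3016.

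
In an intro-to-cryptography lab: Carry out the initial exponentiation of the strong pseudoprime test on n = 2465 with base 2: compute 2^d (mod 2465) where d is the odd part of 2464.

n − 1 = 2464 = 2^5 · 77, so s = 5 and d = 77.
2^77 mod 2465 = 1902.

1902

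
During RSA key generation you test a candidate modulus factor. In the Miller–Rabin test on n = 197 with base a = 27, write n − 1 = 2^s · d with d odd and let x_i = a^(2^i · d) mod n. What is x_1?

196

n − 1 = 196 = 2^2 · 49, so s = 2 and d = 49.
x_0 = 27^49 mod 197 = 14.
x_1 = 14^2 mod 197 = 196.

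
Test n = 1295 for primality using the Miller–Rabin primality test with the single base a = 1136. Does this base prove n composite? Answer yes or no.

yes

n − 1 = 1294 = 2^1 · 647, so s = 1 and d = 647.
Repeated squaring mod 1295: 1136^1 ≡ 1136, 1136^2 ≡ 676, 1136^4 ≡ 1136, 1136^8 ≡ 676, 1136^16 ≡ 1136, 1136^32 ≡ 676, 1136^64 ≡ 1136, 1136^128 ≡ 676, 1136^256 ≡ 1136, 1136^512 ≡ 676.
647 = 512 + 128 + 4 + 2 + 1, so 1136^647 ≡ 676·676·1136·676·1136 ≡ 676 (mod 1295).
x_0 = 1136^647 mod 1295 = 676.
x_0 ∉ {1, 1294} and s = 1, so 1136 is a Miller–Rabin witness and 1295 is composite.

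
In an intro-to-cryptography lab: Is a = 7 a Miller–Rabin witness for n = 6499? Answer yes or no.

n − 1 = 6498 = 2^1 · 3249, so s = 1 and d = 3249.
x_0 = 7^3249 mod 6499 = 4896.
x_0 ∉ {1, 6498} and s = 1, so 7 is a Miller–Rabin witness and 6499 is composite.

yes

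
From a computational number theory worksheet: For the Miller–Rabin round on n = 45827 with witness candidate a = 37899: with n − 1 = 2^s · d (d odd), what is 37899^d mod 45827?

n − 1 = 45826 = 2^1 · 22913, so s = 1 and d = 22913.
Repeated squaring mod 45827: 37899^1 ≡ 37899, 37899^2 ≡ 24367, 37899^4 ≡ 16077, 37899^8 ≡ 5649, 37899^16 ≡ 15609, 37899^32 ≡ 24549, 37899^64 ≡ 28351, 37899^128 ≡ 19448, 37899^256 ≡ 14473, 37899^512 ≡ 38339, 37899^1024 ≡ 23723, 37899^2048 ≡ 25169, 37899^4096 ≡ 11940, 37899^8192 ≡ 41630, 37899^16384 ≡ 17241.
22913 = 16384 + 4096 + 2048 + 256 + 128 + 1, so 37899^22913 ≡ 17241·11940·25169·14473·19448·37899 ≡ 45826 (mod 45827).

45826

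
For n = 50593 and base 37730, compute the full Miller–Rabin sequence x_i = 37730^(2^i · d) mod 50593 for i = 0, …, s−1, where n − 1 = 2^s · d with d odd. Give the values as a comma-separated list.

n − 1 = 50592 = 2^5 · 1581, so s = 5 and d = 1581.
x_0 = 37730^1581 mod 50593 = 46903.
x_1 = 46903^2 mod 50593 = 6583.
x_2 = 6583^2 mod 50593 = 28281.
x_3 = 28281^2 mod 50593 = 40817.
x_4 = 40817^2 mod 50593 = 50592.

46903, 6583, 28281, 40817, 50592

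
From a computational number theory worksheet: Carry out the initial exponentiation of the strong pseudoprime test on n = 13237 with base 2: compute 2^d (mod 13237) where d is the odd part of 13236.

512

n − 1 = 13236 = 2^2 · 3309, so s = 2 and d = 3309.
Repeated squaring mod 13237: 2^1 ≡ 2, 2^2 ≡ 4, 2^4 ≡ 16, 2^8 ≡ 256, 2^16 ≡ 12588, 2^32 ≡ 10854, 2^64 ≡ 16, 2^128 ≡ 256, 2^256 ≡ 12588, 2^512 ≡ 10854, 2^1024 ≡ 16, 2^2048 ≡ 256.
3309 = 2048 + 1024 + 128 + 64 + 32 + 8 + 4 + 1, so 2^3309 ≡ 256·16·256·16·10854·256·16·2 ≡ 512 (mod 13237).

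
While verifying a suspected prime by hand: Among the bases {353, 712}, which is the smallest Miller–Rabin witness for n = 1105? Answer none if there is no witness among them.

712

n − 1 = 1104 = 2^4 · 69, so s = 4 and d = 69.
Base 353: x_0 = 353^69 mod 1105 = 863. x_0 is neither 1 nor 1104, so continue squaring. x_1 = 863^2 mod 1105 = 1104. x_1 ≡ −1, so 353 is not a witness.
Base 712: x_0 = 712^69 mod 1105 = 597. x_0 is neither 1 nor 1104, so continue squaring. x_1 = 597^2 mod 1105 = 599. x_2 = 599^2 mod 1105 = 781. x_3 = 781^2 mod 1105 = 1. x_3 = 1 but x_2 ≠ ±1, a nontrivial square root of 1 — 712 is a witness and 1105 is composite.
The smallest witness among the given bases is 712.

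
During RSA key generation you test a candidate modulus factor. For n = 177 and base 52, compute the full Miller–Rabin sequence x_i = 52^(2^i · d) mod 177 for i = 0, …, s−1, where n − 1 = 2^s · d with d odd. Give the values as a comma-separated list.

142, 163, 19, 7

n − 1 = 176 = 2^4 · 11, so s = 4 and d = 11.
x_0 = 52^11 mod 177 = 142.
x_1 = 142^2 mod 177 = 163.
x_2 = 163^2 mod 177 = 19.
x_3 = 19^2 mod 177 = 7.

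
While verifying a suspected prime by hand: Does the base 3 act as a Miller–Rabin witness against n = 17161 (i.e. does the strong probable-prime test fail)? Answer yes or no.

n − 1 = 17160 = 2^3 · 2145, so s = 3 and d = 2145.
x_0 = 3^2145 mod 17161 = 16245.
x_0 is neither 1 nor 17160, so continue squaring.
x_1 = 16245^2 mod 17161 = 15328.
x_2 = 15328^2 mod 17161 = 13494.
Reached i = s−1 = 2 without hitting −1: 3 is a Miller–Rabin witness and 17161 is composite.

yes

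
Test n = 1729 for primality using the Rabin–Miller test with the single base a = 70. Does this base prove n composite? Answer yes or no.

yes

n − 1 = 1728 = 2^6 · 27, so s = 6 and d = 27.
By repeated squaring, 70^27 ≡ 1386 (mod 1729).
x_0 = 70^27 mod 1729 = 1386.
x_0 is neither 1 nor 1728, so continue squaring.
x_1 = 1386^2 mod 1729 = 77.
x_2 = 77^2 mod 1729 = 742.
x_3 = 742^2 mod 1729 = 742.
x_4 = 742^2 mod 1729 = 742.
x_5 = 742^2 mod 1729 = 742.
Reached i = s−1 = 5 without hitting −1: 70 is a Miller–Rabin witness and 1729 is composite.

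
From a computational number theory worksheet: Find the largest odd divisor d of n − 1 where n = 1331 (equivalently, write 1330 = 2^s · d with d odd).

Halving: 1330 → 665; 665 is odd.
So 1330 = 2^1 · 665.

665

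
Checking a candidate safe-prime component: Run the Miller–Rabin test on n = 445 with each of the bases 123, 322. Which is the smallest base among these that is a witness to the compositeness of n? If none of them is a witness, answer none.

n − 1 = 444 = 2^2 · 111, so s = 2 and d = 111.
Base 123: x_0 = 123^111 mod 445 = 322. x_0 is neither 1 nor 444, so continue squaring. x_1 = 322^2 mod 445 = 444. x_1 ≡ −1, so 123 is not a witness.
Base 322: x_0 = 322^111 mod 445 = 123. x_0 is neither 1 nor 444, so continue squaring. x_1 = 123^2 mod 445 = 444. x_1 ≡ −1, so 322 is not a witness.
No listed base is a witness for 445.

none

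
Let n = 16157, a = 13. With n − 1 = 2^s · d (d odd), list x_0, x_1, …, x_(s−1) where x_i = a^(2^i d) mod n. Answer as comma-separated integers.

7072, 7269

n − 1 = 16156 = 2^2 · 4039, so s = 2 and d = 4039.
x_0 = 13^4039 mod 16157 = 7072.
x_1 = 7072^2 mod 16157 = 7269.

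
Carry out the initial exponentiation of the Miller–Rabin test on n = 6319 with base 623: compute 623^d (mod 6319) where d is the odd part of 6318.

n − 1 = 6318 = 2^1 · 3159, so s = 1 and d = 3159.
623^3159 mod 6319 = 5607.

5607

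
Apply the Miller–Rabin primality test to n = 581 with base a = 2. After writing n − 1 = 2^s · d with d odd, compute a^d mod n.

184

n − 1 = 580 = 2^2 · 145, so s = 2 and d = 145.
2^145 mod 581 = 184.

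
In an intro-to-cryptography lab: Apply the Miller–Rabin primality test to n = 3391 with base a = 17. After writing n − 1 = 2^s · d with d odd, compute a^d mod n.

n − 1 = 3390 = 2^1 · 1695, so s = 1 and d = 1695.
17^1695 mod 3391 = 1.

1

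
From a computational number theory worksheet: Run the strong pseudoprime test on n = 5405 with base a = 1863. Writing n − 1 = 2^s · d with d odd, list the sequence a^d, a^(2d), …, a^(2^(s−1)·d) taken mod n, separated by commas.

1702, 5129

n − 1 = 5404 = 2^2 · 1351, so s = 2 and d = 1351.
x_0 = 1863^1351 mod 5405 = 1702.
x_1 = 1702^2 mod 5405 = 5129.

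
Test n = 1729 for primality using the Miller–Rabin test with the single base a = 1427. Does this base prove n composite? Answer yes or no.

no

n − 1 = 1728 = 2^6 · 27, so s = 6 and d = 27.
Repeated squaring mod 1729: 1427^1 ≡ 1427, 1427^2 ≡ 1296, 1427^4 ≡ 757, 1427^8 ≡ 750, 1427^16 ≡ 575.
27 = 16 + 8 + 2 + 1, so 1427^27 ≡ 575·750·1296·1427 ≡ 1728 (mod 1729).
x_0 = 1427^27 mod 1729 = 1728.
x_0 = 1728 ≡ −1, so 1427 is not a witness.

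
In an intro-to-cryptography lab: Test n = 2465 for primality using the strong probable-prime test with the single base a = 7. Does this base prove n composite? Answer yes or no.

yes

n − 1 = 2464 = 2^5 · 77, so s = 5 and d = 77.
Repeated squaring mod 2465: 7^1 ≡ 7, 7^2 ≡ 49, 7^4 ≡ 2401, 7^8 ≡ 1631, 7^16 ≡ 426, 7^32 ≡ 1531, 7^64 ≡ 2211.
77 = 64 + 8 + 4 + 1, so 7^77 ≡ 2211·1631·2401·7 ≡ 2437 (mod 2465).
x_0 = 7^77 mod 2465 = 2437.
x_0 is neither 1 nor 2464, so continue squaring.
x_1 = 2437^2 mod 2465 = 784.
x_2 = 784^2 mod 2465 = 871.
x_3 = 871^2 mod 2465 = 1886.
x_4 = 1886^2 mod 2465 = 1.
x_4 = 1 but x_3 ≠ ±1, a nontrivial square root of 1 — 7 is a witness and 2465 is composite.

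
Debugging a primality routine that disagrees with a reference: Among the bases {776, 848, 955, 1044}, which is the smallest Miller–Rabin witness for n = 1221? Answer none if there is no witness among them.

n − 1 = 1220 = 2^2 · 305, so s = 2 and d = 305.
Base 776: x_0 = 776^305 mod 1221 = 1220. x_0 = 1220 ≡ −1, so 776 is not a witness.
Base 848: x_0 = 848^305 mod 1221 = 419. x_0 is neither 1 nor 1220, so continue squaring. x_1 = 419^2 mod 1221 = 958. Reached i = s−1 = 1 without hitting −1: 848 is a Miller–Rabin witness and 1221 is composite.
Base 955: x_0 = 955^305 mod 1221 = 1057. x_0 is neither 1 nor 1220, so continue squaring. x_1 = 1057^2 mod 1221 = 34. Reached i = s−1 = 1 without hitting −1: 955 is a Miller–Rabin witness and 1221 is composite.
Base 1044: x_0 = 1044^305 mod 1221 = 615. x_0 is neither 1 nor 1220, so continue squaring. x_1 = 615^2 mod 1221 = 936. Reached i = s−1 = 1 without hitting −1: 1044 is a Miller–Rabin witness and 1221 is composite.
The smallest witness among the given bases is 848.

848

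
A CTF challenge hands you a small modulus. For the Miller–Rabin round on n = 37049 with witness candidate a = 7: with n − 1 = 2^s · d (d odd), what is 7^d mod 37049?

n − 1 = 37048 = 2^3 · 4631, so s = 3 and d = 4631.
Repeated squaring mod 37049: 7^1 ≡ 7, 7^2 ≡ 49, 7^4 ≡ 2401, 7^8 ≡ 22206, 7^16 ≡ 21295, 7^32 ≡ 34314, 7^64 ≡ 33376, 7^128 ≡ 5093, 7^256 ≡ 4349, 7^512 ≡ 18811, 7^1024 ≡ 35771, 7^2048 ≡ 3128, 7^4096 ≡ 3448.
4631 = 4096 + 512 + 16 + 4 + 2 + 1, so 7^4631 ≡ 3448·18811·21295·2401·49·7 ≡ 4835 (mod 37049).

4835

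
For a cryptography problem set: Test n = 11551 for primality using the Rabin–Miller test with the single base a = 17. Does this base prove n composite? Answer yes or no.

n − 1 = 11550 = 2^1 · 5775, so s = 1 and d = 5775.
x_0 = 17^5775 mod 11551 = 1.
x_0 = 1, so 17 is not a witness.

no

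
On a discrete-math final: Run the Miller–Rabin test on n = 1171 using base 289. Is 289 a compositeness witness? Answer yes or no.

n − 1 = 1170 = 2^1 · 585, so s = 1 and d = 585.
x_0 = 289^585 mod 1171 = 1.
x_0 = 1, so 289 is not a witness.

no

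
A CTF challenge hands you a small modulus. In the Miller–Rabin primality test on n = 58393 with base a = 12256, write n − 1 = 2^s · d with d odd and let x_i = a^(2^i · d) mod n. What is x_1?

32284

n − 1 = 58392 = 2^3 · 7299, so s = 3 and d = 7299.
x_0 = 12256^7299 mod 58393 = 36632.
x_1 = 36632^2 mod 58393 = 32284.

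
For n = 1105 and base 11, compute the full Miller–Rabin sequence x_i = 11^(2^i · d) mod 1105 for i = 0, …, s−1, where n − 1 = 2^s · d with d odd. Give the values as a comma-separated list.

n − 1 = 1104 = 2^4 · 69, so s = 4 and d = 69.
x_0 = 11^69 mod 1105 = 996.
x_1 = 996^2 mod 1105 = 831.
x_2 = 831^2 mod 1105 = 1041.
x_3 = 1041^2 mod 1105 = 781.

996, 831, 1041, 781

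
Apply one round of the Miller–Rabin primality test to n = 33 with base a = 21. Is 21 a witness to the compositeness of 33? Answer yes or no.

yes

n − 1 = 32 = 2^5 · 1, so s = 5 and d = 1.
x_0 = 21^1 mod 33 = 21.
x_0 is neither 1 nor 32, so continue squaring.
x_1 = 21^2 mod 33 = 12.
x_2 = 12^2 mod 33 = 12.
x_3 = 12^2 mod 33 = 12.
x_4 = 12^2 mod 33 = 12.
Reached i = s−1 = 4 without hitting −1: 21 is a Miller–Rabin witness and 33 is composite.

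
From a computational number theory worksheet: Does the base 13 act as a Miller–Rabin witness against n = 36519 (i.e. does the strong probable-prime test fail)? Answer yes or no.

yes

n − 1 = 36518 = 2^1 · 18259, so s = 1 and d = 18259.
By repeated squaring, 13^18259 ≡ 35293 (mod 36519).
x_0 = 13^18259 mod 36519 = 35293.
x_0 ∉ {1, 36518} and s = 1, so 13 is a Miller–Rabin witness and 36519 is composite.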